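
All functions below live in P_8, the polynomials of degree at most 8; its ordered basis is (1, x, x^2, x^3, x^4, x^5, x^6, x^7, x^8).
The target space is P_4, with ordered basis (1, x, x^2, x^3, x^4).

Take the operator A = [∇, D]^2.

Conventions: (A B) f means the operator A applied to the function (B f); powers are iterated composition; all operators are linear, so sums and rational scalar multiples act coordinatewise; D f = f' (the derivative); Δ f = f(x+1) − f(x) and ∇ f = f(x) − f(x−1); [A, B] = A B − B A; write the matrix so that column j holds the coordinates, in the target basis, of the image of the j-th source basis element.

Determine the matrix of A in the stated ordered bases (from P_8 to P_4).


image of 1: 0
image of x: 0
image of x^2: 0
image of x^3: 0
image of x^4: 0
image of x^5: 0
image of x^6: 0
image of x^7: 0
image of x^8: 0
each image's coordinates form column j of the matrix

the matrix is [[0, 0, 0, 0, 0, 0, 0, 0, 0]; [0, 0, 0, 0, 0, 0, 0, 0, 0]; [0, 0, 0, 0, 0, 0, 0, 0, 0]; [0, 0, 0, 0, 0, 0, 0, 0, 0]; [0, 0, 0, 0, 0, 0, 0, 0, 0]] (rows listed top to bottom)


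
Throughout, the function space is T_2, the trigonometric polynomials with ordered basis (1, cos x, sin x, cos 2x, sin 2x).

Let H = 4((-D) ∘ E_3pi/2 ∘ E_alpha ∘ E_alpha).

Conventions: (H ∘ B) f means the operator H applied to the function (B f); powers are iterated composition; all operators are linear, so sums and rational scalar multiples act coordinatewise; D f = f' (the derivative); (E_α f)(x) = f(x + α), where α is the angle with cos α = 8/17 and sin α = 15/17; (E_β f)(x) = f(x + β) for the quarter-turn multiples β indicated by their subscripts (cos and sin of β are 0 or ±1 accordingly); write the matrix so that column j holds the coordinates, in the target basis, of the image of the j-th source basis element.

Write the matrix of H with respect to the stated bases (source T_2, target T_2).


the matrix is [[0, 0, 0, 0, 0]; [0, 644/289, -960/289, 0, 0]; [0, 960/289, 644/289, 0, 0]; [0, 0, 0, 618240/83521, -253432/83521]; [0, 0, 0, 253432/83521, 618240/83521]] (rows listed top to bottom)

image of 1: 0
image of cos x: (644/289)cos x + (960/289)sin x
image of sin x: -(960/289)cos x + (644/289)sin x
image of cos 2x: (618240/83521)cos 2x + (253432/83521)sin 2x
image of sin 2x: -(253432/83521)cos 2x + (618240/83521)sin 2x
each image's coordinates form column j of the matrix


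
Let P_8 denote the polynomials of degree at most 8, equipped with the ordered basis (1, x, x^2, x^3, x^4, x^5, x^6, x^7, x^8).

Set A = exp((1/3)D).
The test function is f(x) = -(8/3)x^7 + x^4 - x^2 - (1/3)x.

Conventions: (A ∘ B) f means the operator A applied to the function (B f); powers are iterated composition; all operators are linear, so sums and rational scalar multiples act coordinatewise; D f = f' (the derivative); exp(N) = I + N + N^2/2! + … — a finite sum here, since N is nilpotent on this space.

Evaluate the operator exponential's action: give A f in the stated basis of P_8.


order-1 term: -(56/9)x^6 + (4/3)x^3 - (2/3)x - 1/9
order-2 term: -(56/9)x^5 + (2/3)x^2 - 1/9
order-3 term: -(280/81)x^4 + (4/27)x
order-4 term: -(280/243)x^3 + 1/81
order-5 term: -(56/243)x^2
order-6 term: -(56/2187)x
order-7 term: -8/6561
the series for exp((1/3)D) f terminates at order 7
exp((1/3)D) f = -(8/3)x^7 - (56/9)x^6 - (56/9)x^5 - (199/81)x^4 + (44/243)x^3 - (137/243)x^2 - (1919/2187)x - 1385/6561

the image equals g(x) = -(8/3)x^7 - (56/9)x^6 - (56/9)x^5 - (199/81)x^4 + (44/243)x^3 - (137/243)x^2 - (1919/2187)x - 1385/6561


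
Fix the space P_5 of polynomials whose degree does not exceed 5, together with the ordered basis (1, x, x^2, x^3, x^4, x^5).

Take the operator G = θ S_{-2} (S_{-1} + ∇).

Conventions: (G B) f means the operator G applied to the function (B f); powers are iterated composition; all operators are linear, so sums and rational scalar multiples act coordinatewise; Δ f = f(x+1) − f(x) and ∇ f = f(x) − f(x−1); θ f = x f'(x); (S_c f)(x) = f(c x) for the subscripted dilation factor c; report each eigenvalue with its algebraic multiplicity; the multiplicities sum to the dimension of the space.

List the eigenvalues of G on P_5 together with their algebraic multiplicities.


λ = 0 (multiplicity 1), λ = 2 (multiplicity 1), λ = 8 (multiplicity 1), λ = 24 (multiplicity 1), λ = 64 (multiplicity 1), λ = 160 (multiplicity 1)

image of 1: 0
image of x: 2x
image of x^2: 8x^2 - 4x
image of x^3: 24x^3 + 24x^2 + 6x
image of x^4: 64x^4 - 96x^3 - 48x^2 - 8x
image of x^5: 160x^5 + 320x^4 + 240x^3 + 80x^2 + 10x
the matrix is upper triangular; its diagonal is (0, 2, 8, 24, 64, 160)
for a triangular matrix the eigenvalues are the diagonal entries, with algebraic multiplicity their repetition count


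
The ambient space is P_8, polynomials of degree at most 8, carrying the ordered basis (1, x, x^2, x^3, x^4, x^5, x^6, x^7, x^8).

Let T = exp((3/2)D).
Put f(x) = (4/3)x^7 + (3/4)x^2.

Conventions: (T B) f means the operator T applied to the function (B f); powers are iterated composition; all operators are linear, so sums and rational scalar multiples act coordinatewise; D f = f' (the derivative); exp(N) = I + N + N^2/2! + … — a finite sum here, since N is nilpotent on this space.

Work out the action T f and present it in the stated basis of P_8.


order-1 term: 14x^6 + (9/4)x
order-2 term: 63x^5 + 27/16
order-3 term: (315/2)x^4
order-4 term: (945/4)x^3
order-5 term: (1701/8)x^2
order-6 term: (1701/16)x
order-7 term: 729/32
the series for exp((3/2)D) f terminates at order 7
exp((3/2)D) f = (4/3)x^7 + 14x^6 + 63x^5 + (315/2)x^4 + (945/4)x^3 + (1707/8)x^2 + (1737/16)x + 783/32

the image equals g(x) = (4/3)x^7 + 14x^6 + 63x^5 + (315/2)x^4 + (945/4)x^3 + (1707/8)x^2 + (1737/16)x + 783/32


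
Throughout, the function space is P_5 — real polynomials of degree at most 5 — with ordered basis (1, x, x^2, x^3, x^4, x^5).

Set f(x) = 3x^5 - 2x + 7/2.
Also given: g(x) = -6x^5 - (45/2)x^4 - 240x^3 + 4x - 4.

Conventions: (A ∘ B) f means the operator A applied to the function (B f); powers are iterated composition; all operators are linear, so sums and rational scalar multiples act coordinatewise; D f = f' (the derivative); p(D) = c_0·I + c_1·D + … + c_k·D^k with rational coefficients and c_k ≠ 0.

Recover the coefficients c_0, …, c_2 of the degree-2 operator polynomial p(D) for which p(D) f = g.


p(D) = -2·I − (3/2)·D − 4·D^2, i.e. c_0 = -2, c_1 = -3/2, c_2 = -4

D^0 f = 3x^5 - 2x + 7/2
D^1 f = 15x^4 - 2
D^2 f = 60x^3
matching coefficients of g against c_0 f + c_1 Df + … from the top degree down determines the c_i
solution: c_0 = -2, c_1 = -3/2, c_2 = -4


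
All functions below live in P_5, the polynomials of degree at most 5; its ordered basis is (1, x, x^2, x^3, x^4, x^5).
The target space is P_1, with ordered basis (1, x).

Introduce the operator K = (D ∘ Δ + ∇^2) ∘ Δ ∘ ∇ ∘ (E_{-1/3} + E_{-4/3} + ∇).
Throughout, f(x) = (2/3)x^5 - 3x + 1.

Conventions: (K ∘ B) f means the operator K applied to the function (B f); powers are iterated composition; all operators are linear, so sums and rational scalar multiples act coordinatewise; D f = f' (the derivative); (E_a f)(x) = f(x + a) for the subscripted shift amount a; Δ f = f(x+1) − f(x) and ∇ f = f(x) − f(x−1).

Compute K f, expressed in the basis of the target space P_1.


E_{-1/3} f = (2/3)x^5 - (10/9)x^4 + (20/27)x^3 - (20/81)x^2 - (719/243)x + 1456/729
E_{-4/3} f = (2/3)x^5 - (40/9)x^4 + (320/27)x^3 - (1280/81)x^2 + (1831/243)x + 1597/729
∇ f = (10/3)x^4 - (20/3)x^3 + (20/3)x^2 - (10/3)x - 7/3
(E_{-1/3} + E_{-4/3} + ∇) f = (4/3)x^5 - (20/9)x^4 + (160/27)x^3 - (760/81)x^2 + (302/243)x + 1352/729
∇ (E_{-1/3} + E_{-4/3} + ∇) f = (20/3)x^4 - (200/9)x^3 + (400/9)x^2 - (4220/81)x + 4886/243
Δ ∇ (E_{-1/3} + E_{-4/3} + ∇) f = (80/3)x^3 - (80/3)x^2 + (440/9)x - 1880/81
Δ (Δ ∘ ∇) (E_{-1/3} + E_{-4/3} + ∇) f = 80x^2 + (80/3)x + 440/9
D Δ (Δ ∘ ∇) (E_{-1/3} + E_{-4/3} + ∇) f = 160x + 80/3
∇ (Δ ∘ ∇) (E_{-1/3} + E_{-4/3} + ∇) f = 80x^2 - (400/3)x + 920/9
∇ ∇ (Δ ∘ ∇) (E_{-1/3} + E_{-4/3} + ∇) f = 160x - 640/3
(D ∘ Δ + ∇^2) (Δ ∘ ∇) (E_{-1/3} + E_{-4/3} + ∇) f = 320x - 560/3

g(x) = 320x - 560/3


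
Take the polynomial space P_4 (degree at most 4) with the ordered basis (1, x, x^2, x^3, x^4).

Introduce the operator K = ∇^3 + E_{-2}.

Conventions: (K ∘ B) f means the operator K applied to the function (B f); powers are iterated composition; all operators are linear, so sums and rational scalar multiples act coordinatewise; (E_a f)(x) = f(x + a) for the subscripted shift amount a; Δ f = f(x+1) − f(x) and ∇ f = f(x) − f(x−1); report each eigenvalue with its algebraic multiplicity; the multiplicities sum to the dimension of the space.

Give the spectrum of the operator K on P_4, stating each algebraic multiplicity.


λ = 1 (multiplicity 5)

image of 1: 1
image of x: x - 2
image of x^2: x^2 - 4x + 4
image of x^3: x^3 - 6x^2 + 12x - 2
image of x^4: x^4 - 8x^3 + 24x^2 - 8x - 20
the matrix is upper triangular; its diagonal is (1, 1, 1, 1, 1)
for a triangular matrix the eigenvalues are the diagonal entries, with algebraic multiplicity their repetition count


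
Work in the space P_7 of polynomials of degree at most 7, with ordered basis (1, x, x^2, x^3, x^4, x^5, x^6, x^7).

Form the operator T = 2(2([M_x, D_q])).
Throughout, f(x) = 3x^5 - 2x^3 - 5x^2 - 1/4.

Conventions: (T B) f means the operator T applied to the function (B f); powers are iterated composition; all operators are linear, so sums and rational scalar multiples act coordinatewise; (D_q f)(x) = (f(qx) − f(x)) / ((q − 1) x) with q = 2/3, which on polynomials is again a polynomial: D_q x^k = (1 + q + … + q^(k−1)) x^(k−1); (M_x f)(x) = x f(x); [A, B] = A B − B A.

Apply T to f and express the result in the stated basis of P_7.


the result is g(x) = -(128/81)x^5 + (64/27)x^3 + (80/9)x^2 + 1

D_q f = (211/27)x^4 - (38/9)x^2 - (25/3)x
M_x D_q f = (211/27)x^5 - (38/9)x^3 - (25/3)x^2
M_x f = 3x^6 - 2x^4 - 5x^3 - (1/4)x
D_q M_x f = (665/81)x^5 - (130/27)x^3 - (95/9)x^2 - 1/4
[M_x, D_q] f = -(32/81)x^5 + (16/27)x^3 + (20/9)x^2 + 1/4
(2([M_x, D_q])) f = -(64/81)x^5 + (32/27)x^3 + (40/9)x^2 + 1/2
(2(2([M_x, D_q]))) f = -(128/81)x^5 + (64/27)x^3 + (80/9)x^2 + 1


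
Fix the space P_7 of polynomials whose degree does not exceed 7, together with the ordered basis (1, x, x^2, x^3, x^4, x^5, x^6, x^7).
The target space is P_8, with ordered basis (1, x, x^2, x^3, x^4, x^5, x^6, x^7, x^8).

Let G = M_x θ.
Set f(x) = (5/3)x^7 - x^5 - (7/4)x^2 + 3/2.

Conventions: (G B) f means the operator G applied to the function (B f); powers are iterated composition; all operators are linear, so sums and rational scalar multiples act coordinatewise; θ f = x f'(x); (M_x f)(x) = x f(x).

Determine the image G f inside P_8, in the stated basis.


the image equals g(x) = (35/3)x^8 - 5x^6 - (7/2)x^3

θ f = (35/3)x^7 - 5x^5 - (7/2)x^2
M_x θ f = (35/3)x^8 - 5x^6 - (7/2)x^3


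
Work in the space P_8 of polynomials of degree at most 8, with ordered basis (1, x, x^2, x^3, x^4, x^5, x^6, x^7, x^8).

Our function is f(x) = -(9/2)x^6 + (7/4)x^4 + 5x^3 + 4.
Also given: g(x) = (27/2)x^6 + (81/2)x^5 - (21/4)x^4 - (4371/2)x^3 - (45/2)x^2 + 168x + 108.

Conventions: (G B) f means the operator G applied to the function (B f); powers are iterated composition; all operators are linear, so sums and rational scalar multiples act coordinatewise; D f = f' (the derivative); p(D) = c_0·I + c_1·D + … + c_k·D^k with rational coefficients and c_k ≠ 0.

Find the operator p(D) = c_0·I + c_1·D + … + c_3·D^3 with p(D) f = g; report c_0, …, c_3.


c_0 = -3, c_1 = -3/2, c_2 = 0, c_3 = 4

D^0 f = -(9/2)x^6 + (7/4)x^4 + 5x^3 + 4
D^1 f = -27x^5 + 7x^3 + 15x^2
D^2 f = -135x^4 + 21x^2 + 30x
D^3 f = -540x^3 + 42x + 30
matching coefficients of g against c_0 f + c_1 Df + … from the top degree down determines the c_i
solution: c_0 = -3, c_1 = -3/2, c_2 = 0, c_3 = 4


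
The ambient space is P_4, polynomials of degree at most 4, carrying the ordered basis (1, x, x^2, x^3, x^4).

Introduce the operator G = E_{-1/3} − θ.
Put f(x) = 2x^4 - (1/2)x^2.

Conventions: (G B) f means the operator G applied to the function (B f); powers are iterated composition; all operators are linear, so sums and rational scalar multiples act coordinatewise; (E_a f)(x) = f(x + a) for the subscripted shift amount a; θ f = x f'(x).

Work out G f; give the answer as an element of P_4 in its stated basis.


the result is g(x) = -6x^4 - (8/3)x^3 + (11/6)x^2 + (1/27)x - 5/162

E_{-1/3} f = 2x^4 - (8/3)x^3 + (5/6)x^2 + (1/27)x - 5/162
θ f = 8x^4 - x^2
(-θ) f = -8x^4 + x^2
(E_{-1/3} − θ) f = -6x^4 - (8/3)x^3 + (11/6)x^2 + (1/27)x - 5/162


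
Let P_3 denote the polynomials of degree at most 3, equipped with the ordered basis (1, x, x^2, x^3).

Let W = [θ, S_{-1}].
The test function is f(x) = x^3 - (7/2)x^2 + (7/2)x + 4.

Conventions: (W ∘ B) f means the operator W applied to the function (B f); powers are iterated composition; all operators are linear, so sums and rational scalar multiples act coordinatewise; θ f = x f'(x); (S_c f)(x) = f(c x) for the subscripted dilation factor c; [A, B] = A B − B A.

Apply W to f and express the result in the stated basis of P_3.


the result is g(x) = 0

S_{-1} f = -x^3 - (7/2)x^2 - (7/2)x + 4
θ S_{-1} f = -3x^3 - 7x^2 - (7/2)x
θ f = 3x^3 - 7x^2 + (7/2)x
S_{-1} θ f = -3x^3 - 7x^2 - (7/2)x
[θ, S_{-1}] f = 0


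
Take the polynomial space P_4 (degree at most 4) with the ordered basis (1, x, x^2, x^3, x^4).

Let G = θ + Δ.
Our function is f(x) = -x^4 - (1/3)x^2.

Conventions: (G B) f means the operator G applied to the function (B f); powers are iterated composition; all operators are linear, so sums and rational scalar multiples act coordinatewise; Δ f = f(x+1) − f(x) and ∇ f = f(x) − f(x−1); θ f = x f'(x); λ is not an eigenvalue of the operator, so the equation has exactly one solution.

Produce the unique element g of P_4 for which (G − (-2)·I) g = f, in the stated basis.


write g with unknown coordinates in the stated basis and equate coefficients in (G − (-2)·I) g = f
solving from the highest basis element down gives g = -(1/6)x^4 + (2/15)x^3 + (1/15)x^2 + (2/45)x - 7/180
check: G g = -(2/3)x^4 - (4/15)x^3 - (7/15)x^2 - (4/45)x + 7/90
so G g − (-2)·g = -x^4 - (1/3)x^2 = f ✓

the result is g(x) = -(1/6)x^4 + (2/15)x^3 + (1/15)x^2 + (2/45)x - 7/180


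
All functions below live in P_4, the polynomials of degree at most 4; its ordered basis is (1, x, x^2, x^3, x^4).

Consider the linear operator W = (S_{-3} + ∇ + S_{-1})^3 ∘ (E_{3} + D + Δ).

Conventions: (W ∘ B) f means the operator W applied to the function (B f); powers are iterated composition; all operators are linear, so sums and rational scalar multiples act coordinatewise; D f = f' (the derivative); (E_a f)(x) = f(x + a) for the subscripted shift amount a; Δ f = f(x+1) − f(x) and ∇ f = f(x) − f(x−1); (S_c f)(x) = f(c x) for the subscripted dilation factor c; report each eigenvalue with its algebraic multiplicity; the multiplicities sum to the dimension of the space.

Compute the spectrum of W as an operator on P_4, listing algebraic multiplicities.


image of 1: 8
image of x: -64x + 52
image of x^2: 1000x^2 - 488x + 92
image of x^3: -21952x^3 + 16812x^2 - 2508x - 160
image of x^4: 551368x^4 - 418192x^3 + 51144x^2 - 31392x + 7220
the matrix is upper triangular; its diagonal is (8, -64, 1000, -21952, 551368)
for a triangular matrix the eigenvalues are the diagonal entries, with algebraic multiplicity their repetition count

λ = -21952 (multiplicity 1), λ = -64 (multiplicity 1), λ = 8 (multiplicity 1), λ = 1000 (multiplicity 1), λ = 551368 (multiplicity 1)


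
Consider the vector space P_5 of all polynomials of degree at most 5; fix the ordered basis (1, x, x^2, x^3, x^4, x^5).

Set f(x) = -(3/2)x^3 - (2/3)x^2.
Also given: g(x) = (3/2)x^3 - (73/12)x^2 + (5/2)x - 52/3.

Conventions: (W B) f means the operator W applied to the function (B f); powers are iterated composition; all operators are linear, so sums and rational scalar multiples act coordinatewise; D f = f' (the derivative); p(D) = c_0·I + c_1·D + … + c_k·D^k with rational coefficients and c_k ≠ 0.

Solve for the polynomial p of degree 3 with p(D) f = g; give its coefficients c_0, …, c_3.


D^0 f = -(3/2)x^3 - (2/3)x^2
D^1 f = -(9/2)x^2 - (4/3)x
D^2 f = -9x - 4/3
D^3 f = -9
matching coefficients of g against c_0 f + c_1 Df + … from the top degree down determines the c_i
solution: c_0 = -1, c_1 = 3/2, c_2 = -1/2, c_3 = 2

p(D) = -I + (3/2)·D − (1/2)·D^2 + 2·D^3, i.e. c_0 = -1, c_1 = 3/2, c_2 = -1/2, c_3 = 2


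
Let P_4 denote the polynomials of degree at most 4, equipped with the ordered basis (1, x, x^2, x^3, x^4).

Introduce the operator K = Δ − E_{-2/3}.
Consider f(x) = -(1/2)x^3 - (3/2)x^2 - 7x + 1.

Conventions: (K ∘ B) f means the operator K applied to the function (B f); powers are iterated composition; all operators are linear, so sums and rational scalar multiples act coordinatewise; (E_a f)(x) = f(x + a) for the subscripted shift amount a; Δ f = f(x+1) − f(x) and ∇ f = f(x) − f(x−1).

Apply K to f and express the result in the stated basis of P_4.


Δ f = -(3/2)x^2 - (9/2)x - 9
E_{-2/3} f = -(1/2)x^3 - (1/2)x^2 - (17/3)x + 139/27
(-E_{-2/3}) f = (1/2)x^3 + (1/2)x^2 + (17/3)x - 139/27
(Δ − E_{-2/3}) f = (1/2)x^3 - x^2 + (7/6)x - 382/27

the image equals g(x) = (1/2)x^3 - x^2 + (7/6)x - 382/27


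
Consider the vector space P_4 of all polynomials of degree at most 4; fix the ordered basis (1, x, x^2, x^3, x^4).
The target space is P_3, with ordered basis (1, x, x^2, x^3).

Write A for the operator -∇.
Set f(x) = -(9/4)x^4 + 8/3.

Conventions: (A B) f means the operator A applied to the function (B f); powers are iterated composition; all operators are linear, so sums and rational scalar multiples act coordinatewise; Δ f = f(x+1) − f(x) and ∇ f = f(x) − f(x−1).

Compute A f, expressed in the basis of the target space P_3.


∇ f = -9x^3 + (27/2)x^2 - 9x + 9/4
(-∇) f = 9x^3 - (27/2)x^2 + 9x - 9/4

the image equals g(x) = 9x^3 - (27/2)x^2 + 9x - 9/4


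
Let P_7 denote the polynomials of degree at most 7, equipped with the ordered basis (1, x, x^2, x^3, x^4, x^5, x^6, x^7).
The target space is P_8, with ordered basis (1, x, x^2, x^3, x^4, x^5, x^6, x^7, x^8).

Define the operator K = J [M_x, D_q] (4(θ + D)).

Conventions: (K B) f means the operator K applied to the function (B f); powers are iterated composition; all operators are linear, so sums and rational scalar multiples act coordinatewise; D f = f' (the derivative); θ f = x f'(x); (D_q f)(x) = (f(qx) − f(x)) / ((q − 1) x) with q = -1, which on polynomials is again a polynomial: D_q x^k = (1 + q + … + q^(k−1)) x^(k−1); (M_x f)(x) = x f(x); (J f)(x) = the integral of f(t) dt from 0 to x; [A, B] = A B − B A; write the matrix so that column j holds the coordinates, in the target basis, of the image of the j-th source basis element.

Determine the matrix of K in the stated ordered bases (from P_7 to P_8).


image of 1: 0
image of x: 2x^2 - 4x
image of x^2: -(8/3)x^3 + 4x^2
image of x^3: 3x^4 - 4x^3
image of x^4: -(16/5)x^5 + 4x^4
image of x^5: (10/3)x^6 - 4x^5
image of x^6: -(24/7)x^7 + 4x^6
image of x^7: (7/2)x^8 - 4x^7
each image's coordinates form column j of the matrix

the matrix is [[0, 0, 0, 0, 0, 0, 0, 0]; [0, -4, 0, 0, 0, 0, 0, 0]; [0, 2, 4, 0, 0, 0, 0, 0]; [0, 0, -8/3, -4, 0, 0, 0, 0]; [0, 0, 0, 3, 4, 0, 0, 0]; [0, 0, 0, 0, -16/5, -4, 0, 0]; [0, 0, 0, 0, 0, 10/3, 4, 0]; [0, 0, 0, 0, 0, 0, -24/7, -4]; [0, 0, 0, 0, 0, 0, 0, 7/2]] (rows listed top to bottom)


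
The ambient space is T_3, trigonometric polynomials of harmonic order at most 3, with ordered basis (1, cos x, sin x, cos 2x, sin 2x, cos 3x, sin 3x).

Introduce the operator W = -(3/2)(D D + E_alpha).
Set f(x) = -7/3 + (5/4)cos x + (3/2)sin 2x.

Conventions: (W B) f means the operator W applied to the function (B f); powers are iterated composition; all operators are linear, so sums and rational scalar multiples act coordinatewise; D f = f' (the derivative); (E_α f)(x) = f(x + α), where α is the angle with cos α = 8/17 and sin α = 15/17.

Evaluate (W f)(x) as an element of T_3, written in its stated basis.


D f = -(5/4)sin x + 3cos 2x
D D f = -(5/4)cos x - 6sin 2x
E_alpha f = -7/3 + (10/17)cos x - (75/68)sin x + (360/289)cos 2x - (483/578)sin 2x
(D D + E_alpha) f = -7/3 - (45/68)cos x - (75/68)sin x + (360/289)cos 2x - (3951/578)sin 2x
(-(3/2)(D D + E_alpha)) f = 7/2 + (135/136)cos x + (225/136)sin x - (540/289)cos 2x + (11853/1156)sin 2x

g(x) = 7/2 + (135/136)cos x + (225/136)sin x - (540/289)cos 2x + (11853/1156)sin 2x


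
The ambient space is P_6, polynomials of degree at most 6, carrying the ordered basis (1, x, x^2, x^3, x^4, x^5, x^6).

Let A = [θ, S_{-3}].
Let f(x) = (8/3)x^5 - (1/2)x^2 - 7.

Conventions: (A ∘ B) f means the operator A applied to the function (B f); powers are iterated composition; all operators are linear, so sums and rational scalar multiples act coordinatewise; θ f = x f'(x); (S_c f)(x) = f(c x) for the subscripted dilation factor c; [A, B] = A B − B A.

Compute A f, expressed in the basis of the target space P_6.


S_{-3} f = -648x^5 - (9/2)x^2 - 7
θ S_{-3} f = -3240x^5 - 9x^2
θ f = (40/3)x^5 - x^2
S_{-3} θ f = -3240x^5 - 9x^2
[θ, S_{-3}] f = 0

g(x) = 0


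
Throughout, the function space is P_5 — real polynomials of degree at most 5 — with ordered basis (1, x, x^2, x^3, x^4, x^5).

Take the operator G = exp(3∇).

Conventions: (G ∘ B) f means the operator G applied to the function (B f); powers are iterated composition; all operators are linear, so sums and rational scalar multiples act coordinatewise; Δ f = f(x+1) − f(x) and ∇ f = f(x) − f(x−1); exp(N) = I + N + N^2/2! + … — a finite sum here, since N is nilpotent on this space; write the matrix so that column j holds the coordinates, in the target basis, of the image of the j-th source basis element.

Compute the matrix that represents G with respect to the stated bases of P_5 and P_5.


the matrix is [[1, 3, 6, 3, -21, -24]; [0, 1, 6, 18, 12, -105]; [0, 0, 1, 9, 36, 30]; [0, 0, 0, 1, 12, 60]; [0, 0, 0, 0, 1, 15]; [0, 0, 0, 0, 0, 1]] (rows listed top to bottom)

image of 1: 1
image of x: x + 3
image of x^2: x^2 + 6x + 6
image of x^3: x^3 + 9x^2 + 18x + 3
image of x^4: x^4 + 12x^3 + 36x^2 + 12x - 21
image of x^5: x^5 + 15x^4 + 60x^3 + 30x^2 - 105x - 24
each image's coordinates form column j of the matrix


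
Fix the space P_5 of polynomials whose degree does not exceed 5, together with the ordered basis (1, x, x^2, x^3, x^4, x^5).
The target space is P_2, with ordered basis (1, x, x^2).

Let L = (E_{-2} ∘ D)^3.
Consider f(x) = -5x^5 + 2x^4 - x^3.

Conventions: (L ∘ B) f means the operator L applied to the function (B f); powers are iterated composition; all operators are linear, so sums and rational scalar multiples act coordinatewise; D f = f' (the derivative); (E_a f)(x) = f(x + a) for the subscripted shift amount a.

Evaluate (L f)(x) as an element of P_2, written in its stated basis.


the image equals g(x) = -300x^2 + 3648x - 11094

D f = -25x^4 + 8x^3 - 3x^2
E_{-2} D f = -25x^4 + 208x^3 - 651x^2 + 908x - 476
D (E_{-2} ∘ D) f = -100x^3 + 624x^2 - 1302x + 908
E_{-2} D (E_{-2} ∘ D) f = -100x^3 + 1224x^2 - 4998x + 6808
D (E_{-2} ∘ D) (E_{-2} ∘ D) f = -300x^2 + 2448x - 4998
E_{-2} D (E_{-2} ∘ D) (E_{-2} ∘ D) f = -300x^2 + 3648x - 11094


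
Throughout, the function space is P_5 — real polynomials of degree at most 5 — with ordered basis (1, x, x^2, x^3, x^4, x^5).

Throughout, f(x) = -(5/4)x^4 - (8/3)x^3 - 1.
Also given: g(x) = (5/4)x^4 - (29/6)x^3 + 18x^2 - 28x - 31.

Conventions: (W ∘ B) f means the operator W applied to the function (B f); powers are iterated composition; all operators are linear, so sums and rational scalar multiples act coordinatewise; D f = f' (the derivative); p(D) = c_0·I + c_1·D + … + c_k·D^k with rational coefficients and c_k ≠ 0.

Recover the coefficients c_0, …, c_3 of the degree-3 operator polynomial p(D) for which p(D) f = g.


D^0 f = -(5/4)x^4 - (8/3)x^3 - 1
D^1 f = -5x^3 - 8x^2
D^2 f = -15x^2 - 16x
D^3 f = -30x - 16
matching coefficients of g against c_0 f + c_1 Df + … from the top degree down determines the c_i
solution: c_0 = -1, c_1 = 3/2, c_2 = -2, c_3 = 2

p(D) = -I + (3/2)·D − 2·D^2 + 2·D^3, i.e. c_0 = -1, c_1 = 3/2, c_2 = -2, c_3 = 2


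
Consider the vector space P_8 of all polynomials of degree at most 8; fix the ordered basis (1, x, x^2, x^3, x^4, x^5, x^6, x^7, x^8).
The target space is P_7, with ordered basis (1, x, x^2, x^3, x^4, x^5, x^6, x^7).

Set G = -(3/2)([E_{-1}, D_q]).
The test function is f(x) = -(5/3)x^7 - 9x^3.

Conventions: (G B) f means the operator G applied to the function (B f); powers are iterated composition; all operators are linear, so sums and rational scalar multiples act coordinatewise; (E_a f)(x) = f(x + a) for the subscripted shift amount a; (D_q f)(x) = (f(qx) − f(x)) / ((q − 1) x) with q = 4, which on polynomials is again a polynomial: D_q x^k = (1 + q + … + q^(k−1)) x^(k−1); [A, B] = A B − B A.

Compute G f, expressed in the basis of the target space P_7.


D_q f = -(27305/3)x^6 - 189x^2
E_{-1} D_q f = -(27305/3)x^6 + 54610x^5 - 136525x^4 + (546100/3)x^3 - 136714x^2 + 54988x - 27872/3
E_{-1} f = -(5/3)x^7 + (35/3)x^6 - 35x^5 + (175/3)x^4 - (202/3)x^3 + 62x^2 - (116/3)x + 32/3
D_q E_{-1} f = -(27305/3)x^6 + 15925x^5 - 11935x^4 + (14875/3)x^3 - 1414x^2 + 310x - 116/3
[E_{-1}, D_q] f = 38685x^5 - 124590x^4 + 177075x^3 - 135300x^2 + 54678x - 9252
(-(3/2)([E_{-1}, D_q])) f = -(116055/2)x^5 + 186885x^4 - (531225/2)x^3 + 202950x^2 - 82017x + 13878

the image equals g(x) = -(116055/2)x^5 + 186885x^4 - (531225/2)x^3 + 202950x^2 - 82017x + 13878


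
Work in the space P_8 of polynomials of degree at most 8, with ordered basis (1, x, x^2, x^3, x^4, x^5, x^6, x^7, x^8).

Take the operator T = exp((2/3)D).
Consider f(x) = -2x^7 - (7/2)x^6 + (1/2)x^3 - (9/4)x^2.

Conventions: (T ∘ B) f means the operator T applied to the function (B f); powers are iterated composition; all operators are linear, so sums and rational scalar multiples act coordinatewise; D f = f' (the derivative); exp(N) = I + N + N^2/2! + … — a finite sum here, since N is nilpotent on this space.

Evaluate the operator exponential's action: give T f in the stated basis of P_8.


the result is g(x) = -2x^7 - (77/6)x^6 - (98/3)x^5 - (1190/27)x^4 - (5519/162)x^3 - (5557/324)x^2 - (4613/729)x - 2791/2187

order-1 term: -(28/3)x^6 - 14x^5 + x^2 - 3x
order-2 term: -(56/3)x^5 - (70/3)x^4 + (2/3)x - 1
order-3 term: -(560/27)x^4 - (560/27)x^3 + 4/27
order-4 term: -(1120/81)x^3 - (280/27)x^2
order-5 term: -(448/81)x^2 - (224/81)x
order-6 term: -(896/729)x - 224/729
order-7 term: -256/2187
the series for exp((2/3)D) f terminates at order 7
exp((2/3)D) f = -2x^7 - (77/6)x^6 - (98/3)x^5 - (1190/27)x^4 - (5519/162)x^3 - (5557/324)x^2 - (4613/729)x - 2791/2187


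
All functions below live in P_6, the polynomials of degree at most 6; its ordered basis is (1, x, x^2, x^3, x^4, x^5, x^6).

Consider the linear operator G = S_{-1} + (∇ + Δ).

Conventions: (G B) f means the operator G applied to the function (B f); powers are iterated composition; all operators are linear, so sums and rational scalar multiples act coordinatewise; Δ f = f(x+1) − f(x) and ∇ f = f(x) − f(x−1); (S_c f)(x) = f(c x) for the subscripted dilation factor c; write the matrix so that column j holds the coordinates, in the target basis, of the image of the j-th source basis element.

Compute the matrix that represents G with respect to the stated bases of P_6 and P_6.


the matrix is [[1, 2, 0, 2, 0, 2, 0]; [0, -1, 4, 0, 8, 0, 12]; [0, 0, 1, 6, 0, 20, 0]; [0, 0, 0, -1, 8, 0, 40]; [0, 0, 0, 0, 1, 10, 0]; [0, 0, 0, 0, 0, -1, 12]; [0, 0, 0, 0, 0, 0, 1]] (rows listed top to bottom)

image of 1: 1
image of x: -x + 2
image of x^2: x^2 + 4x
image of x^3: -x^3 + 6x^2 + 2
image of x^4: x^4 + 8x^3 + 8x
image of x^5: -x^5 + 10x^4 + 20x^2 + 2
image of x^6: x^6 + 12x^5 + 40x^3 + 12x
each image's coordinates form column j of the matrix


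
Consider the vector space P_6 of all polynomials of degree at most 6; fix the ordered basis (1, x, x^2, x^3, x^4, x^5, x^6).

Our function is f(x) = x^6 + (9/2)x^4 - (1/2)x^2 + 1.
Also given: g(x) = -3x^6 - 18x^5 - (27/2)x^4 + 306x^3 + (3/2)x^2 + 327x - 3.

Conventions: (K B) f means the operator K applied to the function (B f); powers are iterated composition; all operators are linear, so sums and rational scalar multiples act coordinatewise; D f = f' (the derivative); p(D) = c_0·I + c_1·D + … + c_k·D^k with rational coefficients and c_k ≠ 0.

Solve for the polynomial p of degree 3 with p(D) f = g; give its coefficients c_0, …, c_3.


D^0 f = x^6 + (9/2)x^4 - (1/2)x^2 + 1
D^1 f = 6x^5 + 18x^3 - x
D^2 f = 30x^4 + 54x^2 - 1
D^3 f = 120x^3 + 108x
matching coefficients of g against c_0 f + c_1 Df + … from the top degree down determines the c_i
solution: c_0 = -3, c_1 = -3, c_2 = 0, c_3 = 3

p(D) = -3·I − 3·D + 3·D^3, i.e. c_0 = -3, c_1 = -3, c_2 = 0, c_3 = 3


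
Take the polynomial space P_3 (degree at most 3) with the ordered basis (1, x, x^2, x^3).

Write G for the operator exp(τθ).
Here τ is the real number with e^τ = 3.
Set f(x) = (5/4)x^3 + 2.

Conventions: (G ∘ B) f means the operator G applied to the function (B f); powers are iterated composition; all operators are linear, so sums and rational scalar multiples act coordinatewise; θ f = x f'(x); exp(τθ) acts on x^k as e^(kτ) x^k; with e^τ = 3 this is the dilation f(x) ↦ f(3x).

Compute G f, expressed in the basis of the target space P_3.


the image equals g(x) = (135/4)x^3 + 2

exp(τθ) x^k = e^(kτ) x^k; with e^τ = 3 this sends x^k to 3^k x^k
x^3 ↦ 27 x^3
applying this coordinatewise to f: exp(τθ) f = (135/4)x^3 + 2


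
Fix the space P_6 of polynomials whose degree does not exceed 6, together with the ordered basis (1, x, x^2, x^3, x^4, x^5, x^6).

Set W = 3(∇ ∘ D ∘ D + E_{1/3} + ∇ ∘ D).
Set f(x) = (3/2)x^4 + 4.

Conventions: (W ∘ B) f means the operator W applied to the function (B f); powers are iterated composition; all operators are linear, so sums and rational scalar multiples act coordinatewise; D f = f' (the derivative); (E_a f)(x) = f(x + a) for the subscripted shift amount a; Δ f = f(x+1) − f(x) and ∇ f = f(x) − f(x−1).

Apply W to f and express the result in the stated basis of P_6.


D f = 6x^3
D D f = 18x^2
∇ D D f = 36x - 18
E_{1/3} f = (3/2)x^4 + 2x^3 + x^2 + (2/9)x + 217/54
D f = 6x^3
∇ D f = 18x^2 - 18x + 6
(∇ ∘ D ∘ D + E_{1/3} + ∇ ∘ D) f = (3/2)x^4 + 2x^3 + 19x^2 + (164/9)x - 431/54
(3(∇ ∘ D ∘ D + E_{1/3} + ∇ ∘ D)) f = (9/2)x^4 + 6x^3 + 57x^2 + (164/3)x - 431/18

g(x) = (9/2)x^4 + 6x^3 + 57x^2 + (164/3)x - 431/18


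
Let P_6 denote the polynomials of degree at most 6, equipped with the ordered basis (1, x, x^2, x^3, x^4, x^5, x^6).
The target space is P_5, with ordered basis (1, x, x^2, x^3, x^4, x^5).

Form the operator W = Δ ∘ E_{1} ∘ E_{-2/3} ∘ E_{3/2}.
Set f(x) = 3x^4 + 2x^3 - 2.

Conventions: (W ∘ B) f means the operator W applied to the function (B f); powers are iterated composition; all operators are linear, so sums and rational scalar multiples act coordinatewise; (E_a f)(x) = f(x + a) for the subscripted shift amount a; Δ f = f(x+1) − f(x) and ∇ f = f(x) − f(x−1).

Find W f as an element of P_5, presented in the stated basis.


E_{3/2} f = 3x^4 + 20x^3 + (99/2)x^2 + 54x + 319/16
E_{-2/3} E_{3/2} f = 3x^4 + 12x^3 + (35/2)x^2 + (100/9)x + 29/48
E_{1} (E_{-2/3} ∘ E_{3/2}) f = 3x^4 + 24x^3 + (143/2)x^2 + (847/9)x + 6367/144
Δ E_{1} (E_{-2/3} ∘ E_{3/2}) f = 12x^3 + 90x^2 + 227x + 3467/18

the image equals g(x) = 12x^3 + 90x^2 + 227x + 3467/18


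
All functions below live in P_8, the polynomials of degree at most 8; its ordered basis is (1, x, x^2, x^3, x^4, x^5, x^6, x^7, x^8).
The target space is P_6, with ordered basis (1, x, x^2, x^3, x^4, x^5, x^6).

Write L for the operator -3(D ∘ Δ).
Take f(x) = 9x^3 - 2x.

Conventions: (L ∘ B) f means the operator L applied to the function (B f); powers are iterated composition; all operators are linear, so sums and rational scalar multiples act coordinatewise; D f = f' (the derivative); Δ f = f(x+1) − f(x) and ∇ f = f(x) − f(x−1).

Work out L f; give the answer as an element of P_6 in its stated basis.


Δ f = 27x^2 + 27x + 7
D Δ f = 54x + 27
(-3(D ∘ Δ)) f = -162x - 81

the image equals g(x) = -162x - 81


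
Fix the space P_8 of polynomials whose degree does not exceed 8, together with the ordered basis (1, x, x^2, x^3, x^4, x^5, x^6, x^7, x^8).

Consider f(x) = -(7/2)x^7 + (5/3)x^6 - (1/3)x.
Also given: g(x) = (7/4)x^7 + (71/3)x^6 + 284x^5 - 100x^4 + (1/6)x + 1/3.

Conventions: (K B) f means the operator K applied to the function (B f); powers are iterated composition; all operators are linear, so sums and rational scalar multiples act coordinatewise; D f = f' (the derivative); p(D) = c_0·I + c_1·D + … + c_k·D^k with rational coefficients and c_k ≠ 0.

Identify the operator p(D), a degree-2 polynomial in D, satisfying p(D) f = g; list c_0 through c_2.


c_0 = -1/2, c_1 = -1, c_2 = -2

D^0 f = -(7/2)x^7 + (5/3)x^6 - (1/3)x
D^1 f = -(49/2)x^6 + 10x^5 - 1/3
D^2 f = -147x^5 + 50x^4
matching coefficients of g against c_0 f + c_1 Df + … from the top degree down determines the c_i
solution: c_0 = -1/2, c_1 = -1, c_2 = -2


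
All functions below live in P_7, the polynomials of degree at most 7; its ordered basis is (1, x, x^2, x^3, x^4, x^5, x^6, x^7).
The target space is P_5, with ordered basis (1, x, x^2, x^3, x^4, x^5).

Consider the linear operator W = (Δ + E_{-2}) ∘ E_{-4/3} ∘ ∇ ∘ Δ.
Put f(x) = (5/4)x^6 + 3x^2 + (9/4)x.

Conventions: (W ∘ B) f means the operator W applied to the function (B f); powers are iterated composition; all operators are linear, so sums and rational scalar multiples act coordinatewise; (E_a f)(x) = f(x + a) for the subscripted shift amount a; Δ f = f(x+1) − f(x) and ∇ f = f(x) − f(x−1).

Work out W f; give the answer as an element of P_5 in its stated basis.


Δ f = (15/2)x^5 + (75/4)x^4 + 25x^3 + (75/4)x^2 + (27/2)x + 13/2
∇ Δ f = (75/2)x^4 + (75/2)x^2 + 17/2
E_{-4/3} ∇ Δ f = (75/2)x^4 - 200x^3 + (875/2)x^2 - (4100/9)x + 10459/54
Δ (E_{-4/3} ∘ ∇ ∘ Δ) f = 150x^3 - 375x^2 + 425x - 1625/9
E_{-2} (E_{-4/3} ∘ ∇ ∘ Δ) f = (75/2)x^4 - 500x^3 + (5075/2)x^2 - (52250/9)x + 272959/54
(Δ + E_{-2}) (E_{-4/3} ∘ ∇ ∘ Δ) f = (75/2)x^4 - 350x^3 + (4325/2)x^2 - (48425/9)x + 263209/54

the result is g(x) = (75/2)x^4 - 350x^3 + (4325/2)x^2 - (48425/9)x + 263209/54


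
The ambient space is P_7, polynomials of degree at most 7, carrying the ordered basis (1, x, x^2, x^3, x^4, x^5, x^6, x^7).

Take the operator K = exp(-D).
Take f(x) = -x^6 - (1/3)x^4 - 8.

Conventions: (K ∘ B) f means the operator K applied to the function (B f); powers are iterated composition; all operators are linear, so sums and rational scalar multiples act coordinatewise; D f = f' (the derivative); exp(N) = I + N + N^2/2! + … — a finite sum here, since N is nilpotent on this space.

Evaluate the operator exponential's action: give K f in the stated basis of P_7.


g(x) = -x^6 + 6x^5 - (46/3)x^4 + (64/3)x^3 - 17x^2 + (22/3)x - 28/3

order-1 term: 6x^5 + (4/3)x^3
order-2 term: -15x^4 - 2x^2
order-3 term: 20x^3 + (4/3)x
order-4 term: -15x^2 - 1/3
order-5 term: 6x
order-6 term: -1
the series for exp(-D) f terminates at order 6
exp(-D) f = -x^6 + 6x^5 - (46/3)x^4 + (64/3)x^3 - 17x^2 + (22/3)x - 28/3


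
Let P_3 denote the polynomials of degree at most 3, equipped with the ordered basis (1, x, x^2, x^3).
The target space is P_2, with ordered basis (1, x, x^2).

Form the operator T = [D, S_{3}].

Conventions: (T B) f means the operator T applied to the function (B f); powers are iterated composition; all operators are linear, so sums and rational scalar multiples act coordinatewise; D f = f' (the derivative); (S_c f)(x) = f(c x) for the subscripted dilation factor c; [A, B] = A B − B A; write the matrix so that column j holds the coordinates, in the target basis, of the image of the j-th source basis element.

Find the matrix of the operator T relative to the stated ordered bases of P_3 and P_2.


the matrix is [[0, 2, 0, 0]; [0, 0, 12, 0]; [0, 0, 0, 54]] (rows listed top to bottom)

image of 1: 0
image of x: 2
image of x^2: 12x
image of x^3: 54x^2
each image's coordinates form column j of the matrix


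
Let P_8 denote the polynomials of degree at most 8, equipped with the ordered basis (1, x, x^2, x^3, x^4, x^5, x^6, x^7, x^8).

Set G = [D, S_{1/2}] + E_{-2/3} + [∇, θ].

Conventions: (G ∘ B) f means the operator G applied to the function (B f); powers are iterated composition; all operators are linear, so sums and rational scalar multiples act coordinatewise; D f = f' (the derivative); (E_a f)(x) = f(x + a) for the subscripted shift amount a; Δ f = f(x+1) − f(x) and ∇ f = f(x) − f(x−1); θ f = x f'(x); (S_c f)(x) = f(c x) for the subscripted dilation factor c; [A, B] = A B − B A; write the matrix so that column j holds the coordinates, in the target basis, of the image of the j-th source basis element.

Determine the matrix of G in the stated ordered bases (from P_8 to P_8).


image of 1: 1
image of x: x - 1/6
image of x^2: x^2 + (1/6)x - 14/9
image of x^3: x^3 + (5/8)x^2 - (14/3)x + 73/27
image of x^4: x^4 + (13/12)x^3 - (28/3)x^2 + (292/27)x - 308/81
image of x^5: x^5 + (145/96)x^4 - (140/9)x^3 + (730/27)x^2 - (1540/81)x + 1183/243
image of x^6: x^6 + (61/32)x^5 - (70/3)x^4 + (1460/27)x^3 - (1540/27)x^2 + (2366/81)x - 4310/729
image of x^7: x^7 + (875/384)x^6 - (98/3)x^5 + (2555/27)x^4 - (10780/81)x^3 + (8281/81)x^2 - (30170/729)x + 15181/2187
image of x^8: x^8 + (253/96)x^7 - (392/9)x^6 + (4088/27)x^5 - (21560/81)x^4 + (66248/243)x^3 - (120680/729)x^2 + (121448/2187)x - 52232/6561
each image's coordinates form column j of the matrix

the matrix is [[1, -1/6, -14/9, 73/27, -308/81, 1183/243, -4310/729, 15181/2187, -52232/6561]; [0, 1, 1/6, -14/3, 292/27, -1540/81, 2366/81, -30170/729, 121448/2187]; [0, 0, 1, 5/8, -28/3, 730/27, -1540/27, 8281/81, -120680/729]; [0, 0, 0, 1, 13/12, -140/9, 1460/27, -10780/81, 66248/243]; [0, 0, 0, 0, 1, 145/96, -70/3, 2555/27, -21560/81]; [0, 0, 0, 0, 0, 1, 61/32, -98/3, 4088/27]; [0, 0, 0, 0, 0, 0, 1, 875/384, -392/9]; [0, 0, 0, 0, 0, 0, 0, 1, 253/96]; [0, 0, 0, 0, 0, 0, 0, 0, 1]] (rows listed top to bottom)


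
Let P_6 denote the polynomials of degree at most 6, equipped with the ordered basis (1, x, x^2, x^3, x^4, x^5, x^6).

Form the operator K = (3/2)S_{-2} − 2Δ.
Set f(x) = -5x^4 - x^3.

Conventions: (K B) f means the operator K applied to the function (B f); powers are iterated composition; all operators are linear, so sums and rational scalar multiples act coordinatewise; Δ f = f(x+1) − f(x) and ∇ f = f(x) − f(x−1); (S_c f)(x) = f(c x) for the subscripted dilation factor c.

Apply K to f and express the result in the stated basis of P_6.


S_{-2} f = -80x^4 + 8x^3
((3/2)S_{-2}) f = -120x^4 + 12x^3
Δ f = -20x^3 - 33x^2 - 23x - 6
(-2Δ) f = 40x^3 + 66x^2 + 46x + 12
((3/2)S_{-2} − 2Δ) f = -120x^4 + 52x^3 + 66x^2 + 46x + 12

the image equals g(x) = -120x^4 + 52x^3 + 66x^2 + 46x + 12


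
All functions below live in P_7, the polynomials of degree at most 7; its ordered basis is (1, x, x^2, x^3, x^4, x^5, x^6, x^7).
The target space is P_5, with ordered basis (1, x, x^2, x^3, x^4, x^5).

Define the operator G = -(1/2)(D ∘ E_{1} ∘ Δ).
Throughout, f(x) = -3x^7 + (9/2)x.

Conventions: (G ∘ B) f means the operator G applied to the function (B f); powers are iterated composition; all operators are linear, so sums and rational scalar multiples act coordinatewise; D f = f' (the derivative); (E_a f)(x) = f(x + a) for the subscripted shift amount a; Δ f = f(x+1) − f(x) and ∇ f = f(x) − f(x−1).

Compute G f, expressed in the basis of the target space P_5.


the image equals g(x) = 63x^5 + (945/2)x^4 + 1470x^3 + (4725/2)x^2 + 1953x + 1323/2

Δ f = -21x^6 - 63x^5 - 105x^4 - 105x^3 - 63x^2 - 21x + 3/2
E_{1} Δ f = -21x^6 - 189x^5 - 735x^4 - 1575x^3 - 1953x^2 - 1323x - 753/2
D (E_{1} ∘ Δ) f = -126x^5 - 945x^4 - 2940x^3 - 4725x^2 - 3906x - 1323
(-(1/2)(D ∘ E_{1} ∘ Δ)) f = 63x^5 + (945/2)x^4 + 1470x^3 + (4725/2)x^2 + 1953x + 1323/2
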